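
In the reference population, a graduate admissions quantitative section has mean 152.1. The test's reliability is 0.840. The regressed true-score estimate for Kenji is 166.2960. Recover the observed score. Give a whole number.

T̂ = ρX + (1 − ρ)μ  ⇒  X = (T̂ − (1 − ρ)μ) / ρ
X = (166.2960 − 0.160 × 152.1) / 0.840 = (166.2960 − 24.3360) / 0.840 = 141.9600 / 0.840 = 169.00

169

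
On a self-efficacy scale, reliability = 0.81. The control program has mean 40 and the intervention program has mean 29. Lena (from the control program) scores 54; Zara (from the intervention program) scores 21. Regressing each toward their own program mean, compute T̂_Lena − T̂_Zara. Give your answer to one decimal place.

28.8

T̂_Lena = 0.81(54) + 0.19(40) = 51.340
T̂_Zara = 0.81(21) + 0.19(29) = 22.520
Difference = 51.340 − 22.520 = 28.820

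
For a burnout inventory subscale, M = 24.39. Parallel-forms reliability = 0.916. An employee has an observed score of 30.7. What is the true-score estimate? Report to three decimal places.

T̂ = ρX + (1 − ρ)μ
  = 0.916 × 30.7 + 0.084 × 24.39
  = 28.1212 + 2.04876
  = 30.1700
  ≈ 30.170

30.170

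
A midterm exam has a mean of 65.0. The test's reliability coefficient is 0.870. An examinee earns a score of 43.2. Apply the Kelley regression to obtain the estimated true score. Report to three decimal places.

Kelley's formula gives T̂ = 0.870·43.2 + 0.130·65.0 = 37.5840 + 8.4500 = 46.0340.

46.034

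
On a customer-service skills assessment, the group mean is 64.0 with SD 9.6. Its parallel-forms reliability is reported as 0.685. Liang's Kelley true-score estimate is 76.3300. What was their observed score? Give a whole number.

T̂ = ρX + (1 − ρ)μ  ⇒  X = (T̂ − (1 − ρ)μ) / ρ
X = (76.3300 − 0.315 × 64.0) / 0.685 = (76.3300 − 20.1600) / 0.685 = 56.1700 / 0.685 = 82.00

82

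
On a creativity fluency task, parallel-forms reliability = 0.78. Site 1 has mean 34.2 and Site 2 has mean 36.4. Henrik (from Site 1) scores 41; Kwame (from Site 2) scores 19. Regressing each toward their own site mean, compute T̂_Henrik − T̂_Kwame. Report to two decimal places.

16.68

T̂_Henrik = 0.78(41) + 0.22(34.2) = 39.5040
T̂_Kwame = 0.78(19) + 0.22(36.4) = 22.8280
Difference = 39.5040 − 22.8280 = 16.6760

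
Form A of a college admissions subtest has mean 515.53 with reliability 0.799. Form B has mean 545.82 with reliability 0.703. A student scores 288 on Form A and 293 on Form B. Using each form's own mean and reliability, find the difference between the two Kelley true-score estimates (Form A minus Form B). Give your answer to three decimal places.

T̂_A = 0.799(288) + 0.201(515.53) = 333.73353
T̂_B = 0.703(293) + 0.297(545.82) = 368.08754
T̂_A − T̂_B = -34.35401

-34.354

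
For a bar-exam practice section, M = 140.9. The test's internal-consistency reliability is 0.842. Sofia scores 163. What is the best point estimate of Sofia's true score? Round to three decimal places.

159.508

Regress the observed score toward the mean by the unreliability: T̂ = 0.842·163 + 0.158·140.9 = 137.246 + 22.2622 = 159.5082.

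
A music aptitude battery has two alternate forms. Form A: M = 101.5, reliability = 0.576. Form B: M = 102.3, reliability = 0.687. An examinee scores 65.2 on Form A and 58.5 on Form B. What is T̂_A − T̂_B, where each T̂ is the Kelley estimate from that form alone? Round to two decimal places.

T̂_A = 0.576(65.2) + 0.424(101.5) = 80.5912
T̂_B = 0.687(58.5) + 0.313(102.3) = 72.2094
T̂_A − T̂_B = 8.3818

8.38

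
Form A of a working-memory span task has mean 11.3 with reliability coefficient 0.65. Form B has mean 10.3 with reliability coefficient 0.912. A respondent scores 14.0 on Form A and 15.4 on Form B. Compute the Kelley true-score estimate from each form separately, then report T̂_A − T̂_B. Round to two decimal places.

-1.90

T̂_A = 0.65(14.0) + 0.35(11.3) = 13.0550
T̂_B = 0.912(15.4) + 0.088(10.3) = 14.9512
T̂_A − T̂_B = -1.8962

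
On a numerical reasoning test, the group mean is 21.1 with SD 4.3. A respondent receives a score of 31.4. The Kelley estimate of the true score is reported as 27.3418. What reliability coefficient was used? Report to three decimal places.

T̂ = ρX + (1 − ρ)μ  ⇒  T̂ − μ = ρ(X − μ)
ρ = (T̂ − μ)/(X − μ) = (27.3418 − 21.1) / (31.4 − 21.1) = 6.2418 / 10.3 = 0.60600

0.606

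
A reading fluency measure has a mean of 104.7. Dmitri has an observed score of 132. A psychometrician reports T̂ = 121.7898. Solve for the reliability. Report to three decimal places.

T̂ = ρX + (1 − ρ)μ  ⇒  T̂ − μ = ρ(X − μ)
ρ = (T̂ − μ)/(X − μ) = (121.7898 − 104.7) / (132 − 104.7) = 17.0898 / 27.3 = 0.62600

0.626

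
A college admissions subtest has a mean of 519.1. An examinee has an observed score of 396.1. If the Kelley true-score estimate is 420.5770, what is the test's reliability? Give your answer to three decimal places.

T̂ = ρX + (1 − ρ)μ  ⇒  T̂ − μ = ρ(X − μ)
ρ = (T̂ − μ)/(X − μ) = (420.5770 − 519.1) / (396.1 − 519.1) = -98.5230 / -123.0 = 0.80100

0.801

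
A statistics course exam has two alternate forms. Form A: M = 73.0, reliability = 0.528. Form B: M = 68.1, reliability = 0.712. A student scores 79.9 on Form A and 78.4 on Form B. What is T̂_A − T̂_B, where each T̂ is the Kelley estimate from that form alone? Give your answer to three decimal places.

T̂_A = 0.528(79.9) + 0.472(73.0) = 76.64320
T̂_B = 0.712(78.4) + 0.288(68.1) = 75.43360
T̂_A − T̂_B = 1.20960

1.210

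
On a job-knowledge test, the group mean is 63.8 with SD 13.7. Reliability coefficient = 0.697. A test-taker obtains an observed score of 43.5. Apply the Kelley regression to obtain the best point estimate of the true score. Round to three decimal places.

49.651

Weight the observed score by reliability and the mean by (1 − reliability): T̂ = 0.697·43.5 + 0.303·63.8 = 30.3195 + 19.3314 = 49.6509.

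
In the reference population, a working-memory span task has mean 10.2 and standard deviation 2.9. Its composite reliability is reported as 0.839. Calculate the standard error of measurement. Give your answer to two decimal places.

SEM = SD · √(1 − ρ) = 2.9 × √0.161 = 2.9 × 0.4012 = 1.164

1.16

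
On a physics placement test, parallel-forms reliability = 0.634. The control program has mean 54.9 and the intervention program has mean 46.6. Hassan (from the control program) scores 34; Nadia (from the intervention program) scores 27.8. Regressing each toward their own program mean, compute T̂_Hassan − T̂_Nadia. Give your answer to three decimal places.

6.969

T̂_Hassan = 0.634(34) + 0.366(54.9) = 41.64940
T̂_Nadia = 0.634(27.8) + 0.366(46.6) = 34.68080
Difference = 41.64940 − 34.68080 = 6.96860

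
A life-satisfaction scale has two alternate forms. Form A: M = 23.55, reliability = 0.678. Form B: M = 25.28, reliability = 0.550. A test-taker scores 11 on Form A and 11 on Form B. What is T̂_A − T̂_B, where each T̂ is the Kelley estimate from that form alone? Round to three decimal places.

-2.385

T̂_A = 0.678(11) + 0.322(23.55) = 15.04110
T̂_B = 0.550(11) + 0.450(25.28) = 17.42600
T̂_A − T̂_B = -2.38490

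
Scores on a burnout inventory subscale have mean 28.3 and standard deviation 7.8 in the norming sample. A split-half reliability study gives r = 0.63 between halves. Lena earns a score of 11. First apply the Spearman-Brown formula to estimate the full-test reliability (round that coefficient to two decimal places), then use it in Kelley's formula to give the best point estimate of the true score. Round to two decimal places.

Spearman-Brown: ρ = 2r/(1 + r) = 2(0.63)/(1 + 0.63) = 1.260/1.63 = 0.7730 → 0.77
T̂ = ρX + (1 − ρ)μ
  = 0.77 × 11 + 0.23 × 28.3
  = 8.47 + 6.509
  = 14.979
  ≈ 14.98

14.98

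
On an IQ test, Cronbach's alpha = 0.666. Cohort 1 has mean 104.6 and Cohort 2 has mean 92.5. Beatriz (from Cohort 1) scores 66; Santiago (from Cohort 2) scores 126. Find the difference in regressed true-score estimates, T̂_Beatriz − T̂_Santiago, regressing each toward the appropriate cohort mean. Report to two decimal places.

T̂_Beatriz = 0.666(66) + 0.334(104.6) = 78.8924
T̂_Santiago = 0.666(126) + 0.334(92.5) = 114.8110
Difference = 78.8924 − 114.8110 = -35.9186

-35.92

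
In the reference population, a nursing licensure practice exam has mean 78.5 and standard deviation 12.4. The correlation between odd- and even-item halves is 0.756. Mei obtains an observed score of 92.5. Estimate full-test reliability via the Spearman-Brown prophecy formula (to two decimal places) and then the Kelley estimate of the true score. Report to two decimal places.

90.54

Spearman-Brown: ρ = 2r/(1 + r) = 2(0.756)/(1 + 0.756) = 1.5120/1.756 = 0.8610 → 0.86
Kelley's formula gives T̂ = 0.86·92.5 + 0.14·78.5 = 79.550 + 10.990 = 90.540.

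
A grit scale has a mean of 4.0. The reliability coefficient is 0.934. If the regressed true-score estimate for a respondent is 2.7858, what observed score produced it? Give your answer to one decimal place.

T̂ = ρX + (1 − ρ)μ  ⇒  X = (T̂ − (1 − ρ)μ) / ρ
X = (2.7858 − 0.066 × 4.0) / 0.934 = (2.7858 − 0.2640) / 0.934 = 2.5218 / 0.934 = 2.700

2.7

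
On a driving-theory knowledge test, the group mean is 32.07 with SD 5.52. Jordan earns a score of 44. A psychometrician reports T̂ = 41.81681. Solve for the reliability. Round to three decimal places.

0.817

T̂ = ρX + (1 − ρ)μ  ⇒  T̂ − μ = ρ(X − μ)
ρ = (T̂ − μ)/(X − μ) = (41.81681 − 32.07) / (44 − 32.07) = 9.74681 / 11.93 = 0.81700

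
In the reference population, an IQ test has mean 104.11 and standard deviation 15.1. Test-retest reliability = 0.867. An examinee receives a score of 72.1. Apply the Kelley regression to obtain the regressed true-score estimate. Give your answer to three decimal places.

T̂ = 0.867(72.1) + 0.133(104.11) = 62.5107 + 13.84663 = 76.3573 → 76.357

76.357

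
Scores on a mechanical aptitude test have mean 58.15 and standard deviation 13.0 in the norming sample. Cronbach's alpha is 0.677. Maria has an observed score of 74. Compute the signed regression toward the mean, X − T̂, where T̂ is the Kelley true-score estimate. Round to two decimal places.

Weight the observed score by reliability and the mean by (1 − reliability): T̂ = 0.677·74 + 0.323·58.15 = 50.098 + 18.78245 = 68.8805.
X − T̂ = 74 − 68.880 = 5.120 → 5.12

5.12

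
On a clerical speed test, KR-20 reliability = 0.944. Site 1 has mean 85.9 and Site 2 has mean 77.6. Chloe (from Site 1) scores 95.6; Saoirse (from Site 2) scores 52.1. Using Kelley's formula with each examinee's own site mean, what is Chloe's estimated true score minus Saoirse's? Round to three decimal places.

T̂_Chloe = 0.944(95.6) + 0.056(85.9) = 95.05680
T̂_Saoirse = 0.944(52.1) + 0.056(77.6) = 53.52800
Difference = 95.05680 − 53.52800 = 41.52880

41.529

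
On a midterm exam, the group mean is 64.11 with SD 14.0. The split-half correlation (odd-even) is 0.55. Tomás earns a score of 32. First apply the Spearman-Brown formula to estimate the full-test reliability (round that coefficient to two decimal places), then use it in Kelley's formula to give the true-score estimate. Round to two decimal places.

Spearman-Brown: ρ = 2r/(1 + r) = 2(0.55)/(1 + 0.55) = 1.100/1.55 = 0.7097 → 0.71
T̂ = 0.71(32) + 0.29(64.11) = 22.72 + 18.5919 = 41.312 → 41.31

41.31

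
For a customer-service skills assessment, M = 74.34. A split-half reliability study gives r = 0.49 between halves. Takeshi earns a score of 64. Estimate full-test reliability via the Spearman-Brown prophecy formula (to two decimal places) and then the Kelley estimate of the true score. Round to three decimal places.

Spearman-Brown: ρ = 2r/(1 + r) = 2(0.49)/(1 + 0.49) = 0.980/1.49 = 0.6577 → 0.66
Weight the observed score by reliability and the mean by (1 − reliability): T̂ = 0.66·64 + 0.34·74.34 = 42.24 + 25.2756 = 67.5156.

67.516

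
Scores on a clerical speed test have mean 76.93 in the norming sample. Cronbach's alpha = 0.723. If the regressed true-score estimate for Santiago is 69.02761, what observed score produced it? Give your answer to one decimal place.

66.0

T̂ = ρX + (1 − ρ)μ  ⇒  X = (T̂ − (1 − ρ)μ) / ρ
X = (69.02761 − 0.277 × 76.93) / 0.723 = (69.02761 − 21.30961) / 0.723 = 47.71800 / 0.723 = 66.000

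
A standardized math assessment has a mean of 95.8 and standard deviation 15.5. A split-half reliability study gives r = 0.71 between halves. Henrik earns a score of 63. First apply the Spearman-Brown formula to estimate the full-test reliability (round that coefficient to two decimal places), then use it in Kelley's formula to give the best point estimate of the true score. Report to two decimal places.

Spearman-Brown: ρ = 2r/(1 + r) = 2(0.71)/(1 + 0.71) = 1.420/1.71 = 0.8304 → 0.83
Kelley's formula gives T̂ = 0.83·63 + 0.17·95.8 = 52.29 + 16.286 = 68.576.

68.58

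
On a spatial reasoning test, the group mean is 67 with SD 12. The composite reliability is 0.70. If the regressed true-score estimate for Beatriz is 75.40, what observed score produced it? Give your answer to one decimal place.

T̂ = ρX + (1 − ρ)μ  ⇒  X = (T̂ − (1 − ρ)μ) / ρ
X = (75.40 − 0.30 × 67) / 0.70 = (75.40 − 20.10) / 0.70 = 55.30 / 0.70 = 79.000

79.0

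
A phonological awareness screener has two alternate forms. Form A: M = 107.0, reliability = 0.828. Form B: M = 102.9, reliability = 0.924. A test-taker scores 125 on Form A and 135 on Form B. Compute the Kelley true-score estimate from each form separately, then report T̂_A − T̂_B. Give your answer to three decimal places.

T̂_A = 0.828(125) + 0.172(107.0) = 121.90400
T̂_B = 0.924(135) + 0.076(102.9) = 132.56040
T̂_A − T̂_B = -10.65640

-10.656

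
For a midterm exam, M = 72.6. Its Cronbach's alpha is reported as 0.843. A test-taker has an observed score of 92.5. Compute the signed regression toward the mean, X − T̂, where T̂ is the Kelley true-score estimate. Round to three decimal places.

3.124

T̂ = 0.843(92.5) + 0.157(72.6) = 77.9775 + 11.3982 = 89.37570 → 89.3757
X − T̂ = 92.5 − 89.3757 = 3.1243 → 3.124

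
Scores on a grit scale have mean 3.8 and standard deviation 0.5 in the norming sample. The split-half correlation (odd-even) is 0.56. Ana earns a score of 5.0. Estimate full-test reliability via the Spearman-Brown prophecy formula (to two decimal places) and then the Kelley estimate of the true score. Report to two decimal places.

Spearman-Brown: ρ = 2r/(1 + r) = 2(0.56)/(1 + 0.56) = 1.120/1.56 = 0.7179 → 0.72
T̂ = 0.72(5.0) + 0.28(3.8) = 3.600 + 1.064 = 4.664 → 4.66

4.66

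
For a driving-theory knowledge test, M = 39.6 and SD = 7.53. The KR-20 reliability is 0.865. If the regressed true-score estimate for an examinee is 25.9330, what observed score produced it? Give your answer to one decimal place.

23.8

T̂ = ρX + (1 − ρ)μ  ⇒  X = (T̂ − (1 − ρ)μ) / ρ
X = (25.9330 − 0.135 × 39.6) / 0.865 = (25.9330 − 5.3460) / 0.865 = 20.5870 / 0.865 = 23.800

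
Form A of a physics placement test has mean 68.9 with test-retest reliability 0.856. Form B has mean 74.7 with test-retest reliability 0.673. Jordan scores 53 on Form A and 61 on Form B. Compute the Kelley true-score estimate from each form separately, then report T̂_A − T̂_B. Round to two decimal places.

-10.19

T̂_A = 0.856(53) + 0.144(68.9) = 55.2896
T̂_B = 0.673(61) + 0.327(74.7) = 65.4799
T̂_A − T̂_B = -10.1903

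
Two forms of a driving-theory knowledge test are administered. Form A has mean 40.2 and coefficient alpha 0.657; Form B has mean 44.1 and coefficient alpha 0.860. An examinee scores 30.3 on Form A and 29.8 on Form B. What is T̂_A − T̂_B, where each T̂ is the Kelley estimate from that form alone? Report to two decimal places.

T̂_A = 0.657(30.3) + 0.343(40.2) = 33.6957
T̂_B = 0.860(29.8) + 0.140(44.1) = 31.8020
T̂_A − T̂_B = 1.8937

1.89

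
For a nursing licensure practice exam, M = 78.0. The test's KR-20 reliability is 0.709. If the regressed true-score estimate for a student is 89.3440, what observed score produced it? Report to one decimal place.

94.0

T̂ = ρX + (1 − ρ)μ  ⇒  X = (T̂ − (1 − ρ)μ) / ρ
X = (89.3440 − 0.291 × 78.0) / 0.709 = (89.3440 − 22.6980) / 0.709 = 66.6460 / 0.709 = 94.000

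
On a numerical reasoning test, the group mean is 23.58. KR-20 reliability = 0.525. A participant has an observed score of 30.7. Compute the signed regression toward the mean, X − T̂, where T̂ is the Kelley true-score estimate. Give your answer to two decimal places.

Weight the observed score by reliability and the mean by (1 − reliability): T̂ = 0.525·30.7 + 0.475·23.58 = 16.1175 + 11.20050 = 27.3180.
X − T̂ = 30.7 − 27.318 = 3.382 → 3.38

3.38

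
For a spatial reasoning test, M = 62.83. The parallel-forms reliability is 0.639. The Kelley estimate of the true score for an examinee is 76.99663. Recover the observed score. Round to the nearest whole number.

T̂ = ρX + (1 − ρ)μ  ⇒  X = (T̂ − (1 − ρ)μ) / ρ
X = (76.99663 − 0.361 × 62.83) / 0.639 = (76.99663 − 22.68163) / 0.639 = 54.31500 / 0.639 = 85.00

85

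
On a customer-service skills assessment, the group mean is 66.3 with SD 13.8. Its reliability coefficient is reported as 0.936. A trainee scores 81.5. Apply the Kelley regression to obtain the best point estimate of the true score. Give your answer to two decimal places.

Regress the observed score toward the mean by the unreliability: T̂ = 0.936·81.5 + 0.064·66.3 = 76.2840 + 4.2432 = 80.527.

80.53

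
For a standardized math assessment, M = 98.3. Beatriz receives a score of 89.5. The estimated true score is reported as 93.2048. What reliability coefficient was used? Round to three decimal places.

T̂ = ρX + (1 − ρ)μ  ⇒  T̂ − μ = ρ(X − μ)
ρ = (T̂ − μ)/(X − μ) = (93.2048 − 98.3) / (89.5 − 98.3) = -5.0952 / -8.8 = 0.57900

0.579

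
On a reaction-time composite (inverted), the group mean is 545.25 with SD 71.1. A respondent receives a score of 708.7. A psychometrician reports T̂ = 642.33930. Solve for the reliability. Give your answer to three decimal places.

0.594

T̂ = ρX + (1 − ρ)μ  ⇒  T̂ − μ = ρ(X − μ)
ρ = (T̂ − μ)/(X − μ) = (642.33930 − 545.25) / (708.7 − 545.25) = 97.08930 / 163.45 = 0.59400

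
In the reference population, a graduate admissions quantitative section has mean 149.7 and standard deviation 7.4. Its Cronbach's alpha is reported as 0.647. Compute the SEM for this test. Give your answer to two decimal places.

SEM = SD · √(1 − ρ) = 7.4 × √0.353 = 7.4 × 0.5941 = 4.397

4.40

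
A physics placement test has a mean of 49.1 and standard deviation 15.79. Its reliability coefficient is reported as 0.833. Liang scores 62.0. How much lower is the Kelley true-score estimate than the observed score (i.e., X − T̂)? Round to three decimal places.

T̂ = 0.833(62.0) + 0.167(49.1) = 51.6460 + 8.1997 = 59.84570 → 59.8457
X − T̂ = 62.0 − 59.8457 = 2.1543 → 2.154

2.154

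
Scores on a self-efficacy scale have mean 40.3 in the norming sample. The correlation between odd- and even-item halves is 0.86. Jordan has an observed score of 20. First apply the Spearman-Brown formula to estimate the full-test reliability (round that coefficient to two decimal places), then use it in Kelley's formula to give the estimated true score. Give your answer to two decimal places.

21.62

Spearman-Brown: ρ = 2r/(1 + r) = 2(0.86)/(1 + 0.86) = 1.720/1.86 = 0.9247 → 0.92
T̂ = 0.92(20) + 0.08(40.3) = 18.40 + 3.224 = 21.624 → 21.62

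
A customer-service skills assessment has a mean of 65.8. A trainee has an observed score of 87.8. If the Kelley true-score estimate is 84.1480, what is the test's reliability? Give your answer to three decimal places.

0.834

T̂ = ρX + (1 − ρ)μ  ⇒  T̂ − μ = ρ(X − μ)
ρ = (T̂ − μ)/(X − μ) = (84.1480 − 65.8) / (87.8 − 65.8) = 18.3480 / 22.0 = 0.83400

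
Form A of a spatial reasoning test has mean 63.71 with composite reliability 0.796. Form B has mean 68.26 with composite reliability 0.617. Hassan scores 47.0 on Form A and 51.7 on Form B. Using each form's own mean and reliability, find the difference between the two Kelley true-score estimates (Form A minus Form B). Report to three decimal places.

-7.634

T̂_A = 0.796(47.0) + 0.204(63.71) = 50.40884
T̂_B = 0.617(51.7) + 0.383(68.26) = 58.04248
T̂_A − T̂_B = -7.63364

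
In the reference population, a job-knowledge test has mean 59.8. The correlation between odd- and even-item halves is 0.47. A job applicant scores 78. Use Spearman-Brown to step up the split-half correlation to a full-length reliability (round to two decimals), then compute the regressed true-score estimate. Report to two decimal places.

Spearman-Brown: ρ = 2r/(1 + r) = 2(0.47)/(1 + 0.47) = 0.940/1.47 = 0.6395 → 0.64
Weight the observed score by reliability and the mean by (1 − reliability): T̂ = 0.64·78 + 0.36·59.8 = 49.92 + 21.528 = 71.448.

71.45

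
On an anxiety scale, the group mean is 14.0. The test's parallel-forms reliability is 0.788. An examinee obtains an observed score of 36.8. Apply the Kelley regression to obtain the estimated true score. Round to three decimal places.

31.966

T̂ = 0.788(36.8) + 0.212(14.0) = 28.9984 + 2.9680 = 31.9664 → 31.966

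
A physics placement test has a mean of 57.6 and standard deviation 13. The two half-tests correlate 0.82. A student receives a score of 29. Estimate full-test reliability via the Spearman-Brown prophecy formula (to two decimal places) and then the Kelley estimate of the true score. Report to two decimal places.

31.86

Spearman-Brown: ρ = 2r/(1 + r) = 2(0.82)/(1 + 0.82) = 1.640/1.82 = 0.9011 → 0.90
T̂ = ρX + (1 − ρ)μ
  = 0.90 × 29 + 0.10 × 57.6
  = 26.10 + 5.760
  = 31.860
  ≈ 31.86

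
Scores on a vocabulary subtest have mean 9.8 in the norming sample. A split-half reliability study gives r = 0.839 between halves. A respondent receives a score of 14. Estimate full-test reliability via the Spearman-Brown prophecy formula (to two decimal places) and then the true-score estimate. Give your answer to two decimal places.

Spearman-Brown: ρ = 2r/(1 + r) = 2(0.839)/(1 + 0.839) = 1.6780/1.839 = 0.9125 → 0.91
T̂ = 0.91(14) + 0.09(9.8) = 12.74 + 0.882 = 13.622 → 13.62

13.62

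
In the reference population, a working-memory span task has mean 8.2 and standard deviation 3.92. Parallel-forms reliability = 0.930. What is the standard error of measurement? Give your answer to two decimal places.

SEM = SD · √(1 − ρ) = 3.92 × √0.070 = 3.92 × 0.2646 = 1.037

1.04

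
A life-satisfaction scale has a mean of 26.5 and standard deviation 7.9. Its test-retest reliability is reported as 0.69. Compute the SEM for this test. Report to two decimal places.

SEM = SD · √(1 − ρ) = 7.9 × √0.31 = 7.9 × 0.5568 = 4.399

4.40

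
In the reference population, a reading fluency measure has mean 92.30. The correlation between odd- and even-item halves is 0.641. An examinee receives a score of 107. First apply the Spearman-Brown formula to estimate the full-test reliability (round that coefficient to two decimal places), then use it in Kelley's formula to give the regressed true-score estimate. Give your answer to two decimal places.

103.77

Spearman-Brown: ρ = 2r/(1 + r) = 2(0.641)/(1 + 0.641) = 1.2820/1.641 = 0.7812 → 0.78
T̂ = ρX + (1 − ρ)μ
  = 0.78 × 107 + 0.22 × 92.30
  = 83.46 + 20.3060
  = 103.766
  ≈ 103.77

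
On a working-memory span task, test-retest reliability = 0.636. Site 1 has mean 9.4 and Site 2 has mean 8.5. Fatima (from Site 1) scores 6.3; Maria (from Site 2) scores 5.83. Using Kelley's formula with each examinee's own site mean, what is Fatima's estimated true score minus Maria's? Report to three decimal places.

T̂_Fatima = 0.636(6.3) + 0.364(9.4) = 7.42840
T̂_Maria = 0.636(5.83) + 0.364(8.5) = 6.80188
Difference = 7.42840 − 6.80188 = 0.62652

0.627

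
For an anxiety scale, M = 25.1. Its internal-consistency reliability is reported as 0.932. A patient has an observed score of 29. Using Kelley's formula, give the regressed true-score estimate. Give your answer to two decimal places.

T̂ = ρX + (1 − ρ)μ
  = 0.932 × 29 + 0.068 × 25.1
  = 27.028 + 1.7068
  = 28.735
  ≈ 28.73

28.73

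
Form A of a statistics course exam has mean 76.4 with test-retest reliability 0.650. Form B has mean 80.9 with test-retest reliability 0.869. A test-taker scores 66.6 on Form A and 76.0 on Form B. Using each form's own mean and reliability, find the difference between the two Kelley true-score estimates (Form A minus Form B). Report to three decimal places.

-6.612

T̂_A = 0.650(66.6) + 0.350(76.4) = 70.03000
T̂_B = 0.869(76.0) + 0.131(80.9) = 76.64190
T̂_A − T̂_B = -6.61190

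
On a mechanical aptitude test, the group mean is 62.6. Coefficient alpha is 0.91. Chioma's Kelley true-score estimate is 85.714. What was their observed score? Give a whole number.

88

T̂ = ρX + (1 − ρ)μ  ⇒  X = (T̂ − (1 − ρ)μ) / ρ
X = (85.714 − 0.09 × 62.6) / 0.91 = (85.714 − 5.634) / 0.91 = 80.080 / 0.91 = 88.00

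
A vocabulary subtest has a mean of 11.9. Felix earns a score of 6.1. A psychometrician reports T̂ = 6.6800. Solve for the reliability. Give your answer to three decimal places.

T̂ = ρX + (1 − ρ)μ  ⇒  T̂ − μ = ρ(X − μ)
ρ = (T̂ − μ)/(X − μ) = (6.6800 − 11.9) / (6.1 − 11.9) = -5.2200 / -5.8 = 0.90000

0.900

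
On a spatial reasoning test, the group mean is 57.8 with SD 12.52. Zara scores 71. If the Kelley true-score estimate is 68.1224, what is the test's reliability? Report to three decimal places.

0.782

T̂ = ρX + (1 − ρ)μ  ⇒  T̂ − μ = ρ(X − μ)
ρ = (T̂ − μ)/(X − μ) = (68.1224 − 57.8) / (71 − 57.8) = 10.3224 / 13.2 = 0.78200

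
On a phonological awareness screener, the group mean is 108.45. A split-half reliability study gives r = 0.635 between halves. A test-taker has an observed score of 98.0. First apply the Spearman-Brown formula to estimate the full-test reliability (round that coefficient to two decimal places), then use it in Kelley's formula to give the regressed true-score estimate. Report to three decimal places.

Spearman-Brown: ρ = 2r/(1 + r) = 2(0.635)/(1 + 0.635) = 1.2700/1.635 = 0.7768 → 0.78
T̂ = ρX + (1 − ρ)μ
  = 0.78 × 98.0 + 0.22 × 108.45
  = 76.440 + 23.8590
  = 100.2990
  ≈ 100.299

100.299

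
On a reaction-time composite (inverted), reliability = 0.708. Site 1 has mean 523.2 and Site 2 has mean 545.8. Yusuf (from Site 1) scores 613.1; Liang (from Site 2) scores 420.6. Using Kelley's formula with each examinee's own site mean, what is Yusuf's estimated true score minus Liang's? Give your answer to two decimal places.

129.69

T̂_Yusuf = 0.708(613.1) + 0.292(523.2) = 586.8492
T̂_Liang = 0.708(420.6) + 0.292(545.8) = 457.1584
Difference = 586.8492 − 457.1584 = 129.6908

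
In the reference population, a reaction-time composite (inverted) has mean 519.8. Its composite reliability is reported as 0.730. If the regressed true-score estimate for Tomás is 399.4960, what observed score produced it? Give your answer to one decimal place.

355.0

T̂ = ρX + (1 − ρ)μ  ⇒  X = (T̂ − (1 − ρ)μ) / ρ
X = (399.4960 − 0.270 × 519.8) / 0.730 = (399.4960 − 140.3460) / 0.730 = 259.1500 / 0.730 = 355.000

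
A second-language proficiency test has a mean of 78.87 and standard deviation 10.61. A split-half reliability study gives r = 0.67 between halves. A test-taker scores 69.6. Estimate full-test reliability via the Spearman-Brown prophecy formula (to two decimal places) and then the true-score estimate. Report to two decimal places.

Spearman-Brown: ρ = 2r/(1 + r) = 2(0.67)/(1 + 0.67) = 1.340/1.67 = 0.8024 → 0.80
Kelley's formula gives T̂ = 0.80·69.6 + 0.20·78.87 = 55.680 + 15.7740 = 71.454.

71.45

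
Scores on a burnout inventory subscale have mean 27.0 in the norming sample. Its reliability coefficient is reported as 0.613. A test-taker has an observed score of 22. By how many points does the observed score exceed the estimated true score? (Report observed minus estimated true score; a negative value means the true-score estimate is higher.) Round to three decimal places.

T̂ = ρX + (1 − ρ)μ
  = 0.613 × 22 + 0.387 × 27.0
  = 13.486 + 10.4490
  = 23.93500
  ≈ 23.9350
X − T̂ = 22 − 23.9350 = -1.9350 → -1.935

-1.935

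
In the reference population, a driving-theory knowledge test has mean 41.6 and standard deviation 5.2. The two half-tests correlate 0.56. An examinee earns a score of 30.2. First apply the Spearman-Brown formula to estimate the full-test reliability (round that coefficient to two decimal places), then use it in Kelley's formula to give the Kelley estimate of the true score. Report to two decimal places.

33.39

Spearman-Brown: ρ = 2r/(1 + r) = 2(0.56)/(1 + 0.56) = 1.120/1.56 = 0.7179 → 0.72
T̂ = 0.72(30.2) + 0.28(41.6) = 21.744 + 11.648 = 33.392 → 33.39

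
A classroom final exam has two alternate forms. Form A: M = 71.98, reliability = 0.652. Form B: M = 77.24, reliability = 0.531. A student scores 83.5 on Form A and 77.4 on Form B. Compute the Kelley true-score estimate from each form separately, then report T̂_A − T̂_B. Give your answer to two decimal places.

2.17

T̂_A = 0.652(83.5) + 0.348(71.98) = 79.4910
T̂_B = 0.531(77.4) + 0.469(77.24) = 77.3250
T̂_A − T̂_B = 2.1661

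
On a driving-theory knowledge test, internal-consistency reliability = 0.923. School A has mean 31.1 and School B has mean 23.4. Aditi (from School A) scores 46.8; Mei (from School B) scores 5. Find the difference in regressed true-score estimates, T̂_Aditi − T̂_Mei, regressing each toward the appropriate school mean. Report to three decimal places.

T̂_Aditi = 0.923(46.8) + 0.077(31.1) = 45.59110
T̂_Mei = 0.923(5) + 0.077(23.4) = 6.41680
Difference = 45.59110 − 6.41680 = 39.17430

39.174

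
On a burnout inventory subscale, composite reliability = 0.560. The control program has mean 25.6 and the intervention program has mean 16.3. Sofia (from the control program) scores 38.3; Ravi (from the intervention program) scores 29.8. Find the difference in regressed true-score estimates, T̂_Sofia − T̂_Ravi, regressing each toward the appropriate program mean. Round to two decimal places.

T̂_Sofia = 0.560(38.3) + 0.440(25.6) = 32.7120
T̂_Ravi = 0.560(29.8) + 0.440(16.3) = 23.8600
Difference = 32.7120 − 23.8600 = 8.8520

8.85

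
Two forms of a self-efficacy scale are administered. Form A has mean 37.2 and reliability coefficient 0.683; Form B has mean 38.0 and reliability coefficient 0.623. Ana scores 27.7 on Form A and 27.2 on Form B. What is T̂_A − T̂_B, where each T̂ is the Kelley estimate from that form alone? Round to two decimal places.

-0.56

T̂_A = 0.683(27.7) + 0.317(37.2) = 30.7115
T̂_B = 0.623(27.2) + 0.377(38.0) = 31.2716
T̂_A − T̂_B = -0.5601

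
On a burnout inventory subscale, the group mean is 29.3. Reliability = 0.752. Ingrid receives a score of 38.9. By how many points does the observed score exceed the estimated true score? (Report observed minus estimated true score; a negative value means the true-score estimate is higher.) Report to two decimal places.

Weight the observed score by reliability and the mean by (1 − reliability): T̂ = 0.752·38.9 + 0.248·29.3 = 29.2528 + 7.2664 = 36.5192.
X − T̂ = 38.9 − 36.519 = 2.381 → 2.38

2.38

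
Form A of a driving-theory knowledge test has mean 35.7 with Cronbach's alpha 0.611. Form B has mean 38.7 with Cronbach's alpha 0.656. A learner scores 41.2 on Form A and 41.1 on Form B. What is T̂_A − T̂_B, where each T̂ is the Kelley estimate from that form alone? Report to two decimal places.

T̂_A = 0.611(41.2) + 0.389(35.7) = 39.0605
T̂_B = 0.656(41.1) + 0.344(38.7) = 40.2744
T̂_A − T̂_B = -1.2139

-1.21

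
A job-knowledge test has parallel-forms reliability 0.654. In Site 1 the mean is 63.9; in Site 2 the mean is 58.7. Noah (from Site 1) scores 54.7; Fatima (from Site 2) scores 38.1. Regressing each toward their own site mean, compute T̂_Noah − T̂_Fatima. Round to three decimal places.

12.656

T̂_Noah = 0.654(54.7) + 0.346(63.9) = 57.88320
T̂_Fatima = 0.654(38.1) + 0.346(58.7) = 45.22760
Difference = 57.88320 − 45.22760 = 12.65560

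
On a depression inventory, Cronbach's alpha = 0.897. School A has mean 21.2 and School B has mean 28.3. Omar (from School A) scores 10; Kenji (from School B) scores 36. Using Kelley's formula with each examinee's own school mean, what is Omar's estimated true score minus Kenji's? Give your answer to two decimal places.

T̂_Omar = 0.897(10) + 0.103(21.2) = 11.1536
T̂_Kenji = 0.897(36) + 0.103(28.3) = 35.2069
Difference = 11.1536 − 35.2069 = -24.0533

-24.05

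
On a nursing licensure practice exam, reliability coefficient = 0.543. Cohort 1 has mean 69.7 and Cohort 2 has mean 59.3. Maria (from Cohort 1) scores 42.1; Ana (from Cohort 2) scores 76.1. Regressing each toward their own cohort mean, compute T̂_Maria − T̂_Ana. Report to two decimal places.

T̂_Maria = 0.543(42.1) + 0.457(69.7) = 54.7132
T̂_Ana = 0.543(76.1) + 0.457(59.3) = 68.4224
Difference = 54.7132 − 68.4224 = -13.7092

-13.71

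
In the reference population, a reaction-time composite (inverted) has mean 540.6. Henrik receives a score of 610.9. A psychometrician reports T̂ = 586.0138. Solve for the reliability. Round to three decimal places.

0.646

T̂ = ρX + (1 − ρ)μ  ⇒  T̂ − μ = ρ(X − μ)
ρ = (T̂ − μ)/(X − μ) = (586.0138 − 540.6) / (610.9 − 540.6) = 45.4138 / 70.3 = 0.64600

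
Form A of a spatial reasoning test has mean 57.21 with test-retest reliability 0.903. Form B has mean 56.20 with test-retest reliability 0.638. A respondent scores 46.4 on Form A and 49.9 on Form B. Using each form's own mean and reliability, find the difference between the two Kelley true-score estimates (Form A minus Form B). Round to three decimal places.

T̂_A = 0.903(46.4) + 0.097(57.21) = 47.44857
T̂_B = 0.638(49.9) + 0.362(56.20) = 52.18060
T̂_A − T̂_B = -4.73203

-4.732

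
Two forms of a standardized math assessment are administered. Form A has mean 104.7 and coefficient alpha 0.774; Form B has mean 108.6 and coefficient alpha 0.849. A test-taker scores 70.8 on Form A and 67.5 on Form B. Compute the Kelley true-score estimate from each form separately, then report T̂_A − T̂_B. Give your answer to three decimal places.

4.755

T̂_A = 0.774(70.8) + 0.226(104.7) = 78.46140
T̂_B = 0.849(67.5) + 0.151(108.6) = 73.70610
T̂_A − T̂_B = 4.75530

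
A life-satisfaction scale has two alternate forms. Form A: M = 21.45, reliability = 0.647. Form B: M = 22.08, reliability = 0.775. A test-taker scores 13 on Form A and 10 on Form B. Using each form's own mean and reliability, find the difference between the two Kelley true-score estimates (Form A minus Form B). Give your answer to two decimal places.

T̂_A = 0.647(13) + 0.353(21.45) = 15.9828
T̂_B = 0.775(10) + 0.225(22.08) = 12.7180
T̂_A − T̂_B = 3.2648

3.26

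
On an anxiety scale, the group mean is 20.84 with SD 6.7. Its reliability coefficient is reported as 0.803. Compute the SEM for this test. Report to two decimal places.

SEM = SD · √(1 − ρ) = 6.7 × √0.197 = 6.7 × 0.4438 = 2.974

2.97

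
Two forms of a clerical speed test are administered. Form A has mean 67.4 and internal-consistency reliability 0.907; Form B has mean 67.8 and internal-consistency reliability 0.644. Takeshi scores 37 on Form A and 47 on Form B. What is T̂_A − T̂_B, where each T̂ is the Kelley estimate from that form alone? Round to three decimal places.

T̂_A = 0.907(37) + 0.093(67.4) = 39.82720
T̂_B = 0.644(47) + 0.356(67.8) = 54.40480
T̂_A − T̂_B = -14.57760

-14.578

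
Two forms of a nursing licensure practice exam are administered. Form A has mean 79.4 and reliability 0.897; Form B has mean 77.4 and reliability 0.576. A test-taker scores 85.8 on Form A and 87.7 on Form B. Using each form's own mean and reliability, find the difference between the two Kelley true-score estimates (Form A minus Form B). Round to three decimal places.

1.808

T̂_A = 0.897(85.8) + 0.103(79.4) = 85.14080
T̂_B = 0.576(87.7) + 0.424(77.4) = 83.33280
T̂_A − T̂_B = 1.80800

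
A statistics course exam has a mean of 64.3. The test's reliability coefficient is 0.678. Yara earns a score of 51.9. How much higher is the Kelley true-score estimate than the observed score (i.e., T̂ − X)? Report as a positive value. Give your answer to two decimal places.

3.99

T̂ = 0.678(51.9) + 0.322(64.3) = 35.1882 + 20.7046 = 55.8928 → 55.893
T̂ − X = 55.893 − 51.9 = 3.993 → 3.99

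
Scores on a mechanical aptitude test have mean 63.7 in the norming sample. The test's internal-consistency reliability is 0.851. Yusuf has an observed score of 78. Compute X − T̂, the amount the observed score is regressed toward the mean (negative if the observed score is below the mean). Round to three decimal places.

Weight the observed score by reliability and the mean by (1 − reliability): T̂ = 0.851·78 + 0.149·63.7 = 66.378 + 9.4913 = 75.86930.
X − T̂ = 78 − 75.8693 = 2.1307 → 2.131

2.131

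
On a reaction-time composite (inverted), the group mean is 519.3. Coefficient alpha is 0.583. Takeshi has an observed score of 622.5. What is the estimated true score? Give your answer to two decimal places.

T̂ = 0.583(622.5) + 0.417(519.3) = 362.9175 + 216.5481 = 579.466 → 579.47

579.47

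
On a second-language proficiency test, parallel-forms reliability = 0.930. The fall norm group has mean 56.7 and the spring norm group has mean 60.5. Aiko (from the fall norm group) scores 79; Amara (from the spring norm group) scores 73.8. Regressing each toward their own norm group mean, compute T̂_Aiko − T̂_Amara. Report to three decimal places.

4.570

T̂_Aiko = 0.930(79) + 0.070(56.7) = 77.43900
T̂_Amara = 0.930(73.8) + 0.070(60.5) = 72.86900
Difference = 77.43900 − 72.86900 = 4.57000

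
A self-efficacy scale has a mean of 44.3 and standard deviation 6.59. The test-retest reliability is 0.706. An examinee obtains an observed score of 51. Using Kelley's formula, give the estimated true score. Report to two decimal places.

Kelley's formula gives T̂ = 0.706·51 + 0.294·44.3 = 36.006 + 13.0242 = 49.030.

49.03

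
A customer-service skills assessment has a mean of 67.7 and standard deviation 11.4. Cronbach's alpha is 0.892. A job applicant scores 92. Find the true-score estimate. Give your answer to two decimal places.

T̂ = ρX + (1 − ρ)μ
  = 0.892 × 92 + 0.108 × 67.7
  = 82.064 + 7.3116
  = 89.376
  ≈ 89.38

89.38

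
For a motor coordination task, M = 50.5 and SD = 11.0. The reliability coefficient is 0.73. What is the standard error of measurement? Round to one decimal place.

5.7

SEM = SD · √(1 − ρ) = 11.0 × √0.27 = 11.0 × 0.5196 = 5.716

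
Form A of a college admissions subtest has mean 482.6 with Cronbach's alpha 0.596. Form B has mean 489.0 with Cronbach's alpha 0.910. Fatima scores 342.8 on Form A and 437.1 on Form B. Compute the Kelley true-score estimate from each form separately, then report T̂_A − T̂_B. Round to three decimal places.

-42.492

T̂_A = 0.596(342.8) + 0.404(482.6) = 399.27920
T̂_B = 0.910(437.1) + 0.090(489.0) = 441.77100
T̂_A − T̂_B = -42.49180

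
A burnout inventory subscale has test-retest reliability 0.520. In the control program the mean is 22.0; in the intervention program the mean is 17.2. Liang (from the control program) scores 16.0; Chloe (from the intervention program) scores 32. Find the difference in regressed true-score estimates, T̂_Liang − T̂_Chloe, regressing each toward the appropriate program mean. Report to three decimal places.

-6.016

T̂_Liang = 0.520(16.0) + 0.480(22.0) = 18.88000
T̂_Chloe = 0.520(32) + 0.480(17.2) = 24.89600
Difference = 18.88000 − 24.89600 = -6.01600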